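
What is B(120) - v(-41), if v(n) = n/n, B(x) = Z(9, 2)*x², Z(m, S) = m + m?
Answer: 259199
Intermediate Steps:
Z(m, S) = 2*m
B(x) = 18*x² (B(x) = (2*9)*x² = 18*x²)
v(n) = 1
B(120) - v(-41) = 18*120² - 1*1 = 18*14400 - 1 = 259200 - 1 = 259199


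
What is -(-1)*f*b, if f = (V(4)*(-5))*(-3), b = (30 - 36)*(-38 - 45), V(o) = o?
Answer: 29880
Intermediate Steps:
b = 498 (b = -6*(-83) = 498)
f = 60 (f = (4*(-5))*(-3) = -20*(-3) = 60)
-(-1)*f*b = -(-1)*60*498 = -(-1)*29880 = -1*(-29880) = 29880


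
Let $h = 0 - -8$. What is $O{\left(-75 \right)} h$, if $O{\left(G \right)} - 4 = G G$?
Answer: $45032$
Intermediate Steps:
$O{\left(G \right)} = 4 + G^{2}$ ($O{\left(G \right)} = 4 + G G = 4 + G^{2}$)
$h = 8$ ($h = 0 + 8 = 8$)
$O{\left(-75 \right)} h = \left(4 + \left(-75\right)^{2}\right) 8 = \left(4 + 5625\right) 8 = 5629 \cdot 8 = 45032$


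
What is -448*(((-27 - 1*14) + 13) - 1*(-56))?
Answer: -12544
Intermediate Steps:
-448*(((-27 - 1*14) + 13) - 1*(-56)) = -448*(((-27 - 14) + 13) + 56) = -448*((-41 + 13) + 56) = -448*(-28 + 56) = -448*28 = -12544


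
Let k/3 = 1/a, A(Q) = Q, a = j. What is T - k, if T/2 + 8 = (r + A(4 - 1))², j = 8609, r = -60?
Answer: 55803535/8609 ≈ 6482.0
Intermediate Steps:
a = 8609
k = 3/8609 ≈ 0.00034847
T = 6482 (T = -16 + 2*(-60 + (4 - 1))² = -16 + 2*(-60 + 3)² = -16 + 2*(-57)² = -16 + 2*3249 = -16 + 6498 = 6482)
T - k = 6482 - 1*3/8609 = 6482 - 3/8609 = 55803535/8609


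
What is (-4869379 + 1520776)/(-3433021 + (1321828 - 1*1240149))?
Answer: 1116201/1117114 ≈ 0.99918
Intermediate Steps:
(-4869379 + 1520776)/(-3433021 + (1321828 - 1*1240149)) = -3348603/(-3433021 + (1321828 - 1240149)) = -3348603/(-3433021 + 81679) = -3348603/(-3351342) = -3348603*(-1/3351342) = 1116201/1117114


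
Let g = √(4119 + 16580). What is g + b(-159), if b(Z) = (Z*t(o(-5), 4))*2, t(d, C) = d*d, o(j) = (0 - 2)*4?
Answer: -20352 + √20699 ≈ -20208.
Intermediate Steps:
o(j) = -8 (o(j) = -2*4 = -8)
g = √20699 ≈ 143.87
t(d, C) = d²
b(Z) = 128*Z (b(Z) = (Z*(-8)²)*2 = (Z*64)*2 = (64*Z)*2 = 128*Z)
g + b(-159) = √20699 + 128*(-159) = √20699 - 20352 = -20352 + √20699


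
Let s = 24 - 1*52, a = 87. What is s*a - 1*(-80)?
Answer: -2356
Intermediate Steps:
s = -28 (s = 24 - 52 = -28)
s*a - 1*(-80) = -28*87 - 1*(-80) = -2436 + 80 = -2356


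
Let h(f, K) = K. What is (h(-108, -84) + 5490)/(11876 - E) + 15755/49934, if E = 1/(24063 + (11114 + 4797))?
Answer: 6090033351687/7901742963094 ≈ 0.77072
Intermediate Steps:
E = 1/39974 (E = 1/(24063 + 15911) = 1/39974 ≈ 2.5016e-5)
(h(-108, -84) + 5490)/(11876 - E) + 15755/49934 = (-84 + 5490)/(11876 - 1*1/39974) + 15755/49934 = 5406/(11876 - 1/39974) + 15755*(1/49934) = 5406/(474731223/39974) + 15755/49934 = 5406*(39974/474731223) + 15755/49934 = 72033148/158243741 + 15755/49934 = 6090033351687/7901742963094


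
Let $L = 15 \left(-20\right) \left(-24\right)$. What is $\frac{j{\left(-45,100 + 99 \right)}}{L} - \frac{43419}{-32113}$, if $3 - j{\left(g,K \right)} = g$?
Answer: $\frac{6544963}{4816950} \approx 1.3587$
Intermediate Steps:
$L = 7200$ ($L = \left(-300\right) \left(-24\right) = 7200$)
$j{\left(g,K \right)} = 3 - g$
$\frac{j{\left(-45,100 + 99 \right)}}{L} - \frac{43419}{-32113} = \frac{3 - -45}{7200} - \frac{43419}{-32113} = \left(3 + 45\right) \frac{1}{7200} - - \frac{43419}{32113} = 48 \cdot \frac{1}{7200} + \frac{43419}{32113} = \frac{1}{150} + \frac{43419}{32113} = \frac{6544963}{4816950}$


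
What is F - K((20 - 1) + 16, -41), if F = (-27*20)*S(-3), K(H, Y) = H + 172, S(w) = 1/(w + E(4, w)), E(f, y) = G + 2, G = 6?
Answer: -315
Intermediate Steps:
E(f, y) = 8 (E(f, y) = 6 + 2 = 8)
S(w) = 1/(8 + w) (S(w) = 1/(w + 8) = 1/(8 + w))
K(H, Y) = 172 + H
F = -108 (F = (-27*20)/(8 - 3) = -540/5 = -540*⅕ = -108)
F - K((20 - 1) + 16, -41) = -108 - (172 + ((20 - 1) + 16)) = -108 - (172 + (19 + 16)) = -108 - (172 + 35) = -108 - 1*207 = -108 - 207 = -315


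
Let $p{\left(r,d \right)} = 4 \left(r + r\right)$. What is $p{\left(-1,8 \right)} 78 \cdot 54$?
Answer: $-33696$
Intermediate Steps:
$p{\left(r,d \right)} = 8 r$ ($p{\left(r,d \right)} = 4 \cdot 2 r = 8 r$)
$p{\left(-1,8 \right)} 78 \cdot 54 = 8 \left(-1\right) 78 \cdot 54 = \left(-8\right) 78 \cdot 54 = \left(-624\right) 54 = -33696$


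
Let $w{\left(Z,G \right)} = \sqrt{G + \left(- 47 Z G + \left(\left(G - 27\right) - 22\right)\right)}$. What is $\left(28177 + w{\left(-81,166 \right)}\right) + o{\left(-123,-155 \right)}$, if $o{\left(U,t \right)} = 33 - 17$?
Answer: $28193 + \sqrt{632245} \approx 28988.0$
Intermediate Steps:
$o{\left(U,t \right)} = 16$ ($o{\left(U,t \right)} = 33 - 17 = 16$)
$w{\left(Z,G \right)} = \sqrt{-49 + 2 G - 47 G Z}$ ($w{\left(Z,G \right)} = \sqrt{G - \left(49 - G + 47 G Z\right)} = \sqrt{-49 + 2 G - 47 G Z}$)
$\left(28177 + w{\left(-81,166 \right)}\right) + o{\left(-123,-155 \right)} = \left(28177 + \sqrt{-49 + 2 \cdot 166 - 7802 \left(-81\right)}\right) + 16 = \left(28177 + \sqrt{-49 + 332 + 631962}\right) + 16 = \left(28177 + \sqrt{632245}\right) + 16 = 28193 + \sqrt{632245}$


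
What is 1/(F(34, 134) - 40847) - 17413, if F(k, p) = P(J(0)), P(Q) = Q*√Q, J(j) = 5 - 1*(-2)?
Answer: -29053191191105/1668477066 - 7*√7/1668477066 ≈ -17413.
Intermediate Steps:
J(j) = 7 (J(j) = 5 + 2 = 7)
P(Q) = Q^(3/2)
F(k, p) = 7*√7 (F(k, p) = 7^(3/2) = 7*√7)
1/(F(34, 134) - 40847) - 17413 = 1/(7*√7 - 40847) - 17413 = 1/(-40847 + 7*√7) - 17413 = -17413 + 1/(-40847 + 7*√7)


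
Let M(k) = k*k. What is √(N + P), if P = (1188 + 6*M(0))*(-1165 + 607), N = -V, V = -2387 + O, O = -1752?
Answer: I*√658765 ≈ 811.64*I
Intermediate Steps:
M(k) = k²
V = -4139 (V = -2387 - 1752 = -4139)
N = 4139 (N = -1*(-4139) = 4139)
P = -662904 (P = (1188 + 6*0²)*(-1165 + 607) = (1188 + 6*0)*(-558) = (1188 + 0)*(-558) = 1188*(-558) = -662904)
√(N + P) = √(4139 - 662904) = √(-658765) = I*√658765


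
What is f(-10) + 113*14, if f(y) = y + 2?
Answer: 1574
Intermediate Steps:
f(y) = 2 + y
f(-10) + 113*14 = (2 - 10) + 113*14 = -8 + 1582 = 1574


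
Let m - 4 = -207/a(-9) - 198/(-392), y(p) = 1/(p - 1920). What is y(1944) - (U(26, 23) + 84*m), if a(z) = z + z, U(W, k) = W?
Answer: -230225/168 ≈ -1370.4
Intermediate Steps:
a(z) = 2*z
y(p) = 1/(-1920 + p)
m = 3137/196 (m = 4 + (-207/(2*(-9)) - 198/(-392)) = 4 + (-207/(-18) - 198*(-1/392)) = 4 + (-207*(-1/18) + 99/196) = 4 + (23/2 + 99/196) = 4 + 2353/196 = 3137/196 ≈ 16.005)
y(1944) - (U(26, 23) + 84*m) = 1/(-1920 + 1944) - (26 + 84*(3137/196)) = 1/24 - (26 + 9411/7) = 1/24 - 1*9593/7 = 1/24 - 9593/7 = -230225/168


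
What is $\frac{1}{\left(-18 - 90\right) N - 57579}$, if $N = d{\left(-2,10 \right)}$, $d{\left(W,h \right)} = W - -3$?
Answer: $- \frac{1}{57687} \approx -1.7335 \cdot 10^{-5}$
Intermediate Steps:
$d{\left(W,h \right)} = 3 + W$ ($d{\left(W,h \right)} = W + 3 = 3 + W$)
$N = 1$ ($N = 3 - 2 = 1$)
$\frac{1}{\left(-18 - 90\right) N - 57579} = \frac{1}{\left(-18 - 90\right) 1 - 57579} = \frac{1}{\left(-108\right) 1 - 57579} = \frac{1}{-108 - 57579} = \frac{1}{-57687} = - \frac{1}{57687}$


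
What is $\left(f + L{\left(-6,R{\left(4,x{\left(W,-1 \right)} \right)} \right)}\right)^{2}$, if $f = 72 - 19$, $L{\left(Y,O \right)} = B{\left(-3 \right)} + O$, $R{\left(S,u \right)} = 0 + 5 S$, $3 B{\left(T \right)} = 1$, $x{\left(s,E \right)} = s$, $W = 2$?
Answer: $\frac{48400}{9} \approx 5377.8$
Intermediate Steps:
$B{\left(T \right)} = \frac{1}{3}$ ($B{\left(T \right)} = \frac{1}{3} \cdot 1 = \frac{1}{3}$)
$R{\left(S,u \right)} = 5 S$
$L{\left(Y,O \right)} = \frac{1}{3} + O$
$f = 53$
$\left(f + L{\left(-6,R{\left(4,x{\left(W,-1 \right)} \right)} \right)}\right)^{2} = \left(53 + \left(\frac{1}{3} + 5 \cdot 4\right)\right)^{2} = \left(53 + \left(\frac{1}{3} + 20\right)\right)^{2} = \left(53 + \frac{61}{3}\right)^{2} = \left(\frac{220}{3}\right)^{2} = \frac{48400}{9}$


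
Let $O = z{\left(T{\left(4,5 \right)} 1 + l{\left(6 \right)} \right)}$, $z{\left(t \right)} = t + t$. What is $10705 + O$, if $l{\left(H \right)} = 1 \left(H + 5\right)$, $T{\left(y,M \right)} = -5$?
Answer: $10717$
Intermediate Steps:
$l{\left(H \right)} = 5 + H$ ($l{\left(H \right)} = 1 \left(5 + H\right) = 5 + H$)
$z{\left(t \right)} = 2 t$
$O = 12$ ($O = 2 \left(\left(-5\right) 1 + \left(5 + 6\right)\right) = 2 \left(-5 + 11\right) = 2 \cdot 6 = 12$)
$10705 + O = 10705 + 12 = 10717$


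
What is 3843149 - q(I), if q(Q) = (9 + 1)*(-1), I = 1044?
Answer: 3843159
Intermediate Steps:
q(Q) = -10 (q(Q) = 10*(-1) = -10)
3843149 - q(I) = 3843149 - 1*(-10) = 3843149 + 10 = 3843159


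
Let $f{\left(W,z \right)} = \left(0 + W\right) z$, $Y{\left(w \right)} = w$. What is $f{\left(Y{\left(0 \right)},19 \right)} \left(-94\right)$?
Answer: $0$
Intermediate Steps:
$f{\left(W,z \right)} = W z$
$f{\left(Y{\left(0 \right)},19 \right)} \left(-94\right) = 0 \cdot 19 \left(-94\right) = 0 \left(-94\right) = 0$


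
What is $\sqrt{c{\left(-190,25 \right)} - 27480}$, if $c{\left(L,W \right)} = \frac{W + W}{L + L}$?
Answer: $\frac{457 i \sqrt{190}}{38} \approx 165.77 i$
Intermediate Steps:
$c{\left(L,W \right)} = \frac{W}{L}$ ($c{\left(L,W \right)} = \frac{2 W}{2 L} = 2 W \frac{1}{2 L} = \frac{W}{L}$)
$\sqrt{c{\left(-190,25 \right)} - 27480} = \sqrt{\frac{25}{-190} - 27480} = \sqrt{25 \left(- \frac{1}{190}\right) - 27480} = \sqrt{- \frac{5}{38} - 27480} = \sqrt{- \frac{1044245}{38}} = \frac{457 i \sqrt{190}}{38}$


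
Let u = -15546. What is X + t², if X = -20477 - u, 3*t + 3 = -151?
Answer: -20663/9 ≈ -2295.9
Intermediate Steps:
t = -154/3 (t = -1 + (⅓)*(-151) = -1 - 151/3 = -154/3 ≈ -51.333)
X = -4931 (X = -20477 - 1*(-15546) = -20477 + 15546 = -4931)
X + t² = -4931 + (-154/3)² = -4931 + 23716/9 = -20663/9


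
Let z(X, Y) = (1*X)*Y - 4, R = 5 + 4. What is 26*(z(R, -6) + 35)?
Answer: -598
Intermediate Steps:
R = 9
z(X, Y) = -4 + X*Y (z(X, Y) = X*Y - 4 = -4 + X*Y)
26*(z(R, -6) + 35) = 26*((-4 + 9*(-6)) + 35) = 26*((-4 - 54) + 35) = 26*(-58 + 35) = 26*(-23) = -598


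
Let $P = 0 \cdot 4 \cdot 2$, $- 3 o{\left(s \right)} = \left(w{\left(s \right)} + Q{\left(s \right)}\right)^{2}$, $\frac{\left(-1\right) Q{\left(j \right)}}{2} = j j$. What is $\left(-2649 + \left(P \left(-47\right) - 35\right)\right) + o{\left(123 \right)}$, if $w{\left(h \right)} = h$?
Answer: $-302708759$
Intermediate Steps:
$Q{\left(j \right)} = - 2 j^{2}$ ($Q{\left(j \right)} = - 2 j j = - 2 j^{2}$)
$o{\left(s \right)} = - \frac{\left(s - 2 s^{2}\right)^{2}}{3}$
$P = 0$ ($P = 0 \cdot 2 = 0$)
$\left(-2649 + \left(P \left(-47\right) - 35\right)\right) + o{\left(123 \right)} = \left(-2649 + \left(0 \left(-47\right) - 35\right)\right) - \frac{123^{2} \left(-1 + 2 \cdot 123\right)^{2}}{3} = \left(-2649 + \left(0 - 35\right)\right) - 5043 \left(-1 + 246\right)^{2} = \left(-2649 - 35\right) - 5043 \cdot 245^{2} = -2684 - 5043 \cdot 60025 = -2684 - 302706075 = -302708759$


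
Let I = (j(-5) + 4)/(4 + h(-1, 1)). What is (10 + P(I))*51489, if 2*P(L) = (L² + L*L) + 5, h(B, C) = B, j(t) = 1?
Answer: 1573275/2 ≈ 7.8664e+5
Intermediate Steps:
I = 5/3 (I = (1 + 4)/(4 - 1) = 5/3 ≈ 1.6667)
P(L) = 5/2 + L² (P(L) = ((L² + L*L) + 5)/2 = ((L² + L²) + 5)/2 = (2*L² + 5)/2 = (5 + 2*L²)/2 = 5/2 + L²)
(10 + P(I))*51489 = (10 + (5/2 + (5/3)²))*51489 = (10 + (5/2 + 25/9))*51489 = (10 + 95/18)*51489 = (275/18)*51489 = 1573275/2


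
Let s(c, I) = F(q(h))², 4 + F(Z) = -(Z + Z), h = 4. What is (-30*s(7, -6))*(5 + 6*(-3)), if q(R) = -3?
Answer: 1560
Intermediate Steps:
F(Z) = -4 - 2*Z (F(Z) = -4 - (Z + Z) = -4 - 2*Z)
s(c, I) = 4 (s(c, I) = (-4 - 2*(-3))² = (-4 + 6)² = 2² = 4)
(-30*s(7, -6))*(5 + 6*(-3)) = (-30*4)*(5 + 6*(-3)) = -120*(5 - 18) = -120*(-13) = 1560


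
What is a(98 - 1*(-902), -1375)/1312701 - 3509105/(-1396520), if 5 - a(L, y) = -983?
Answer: 70889006221/28203280008 ≈ 2.5135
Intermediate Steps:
a(L, y) = 988 (a(L, y) = 5 - 1*(-983) = 5 + 983 = 988)
a(98 - 1*(-902), -1375)/1312701 - 3509105/(-1396520) = 988/1312701 - 3509105/(-1396520) = 988*(1/1312701) - 3509105*(-1/1396520) = 76/100977 + 701821/279304 = 70889006221/28203280008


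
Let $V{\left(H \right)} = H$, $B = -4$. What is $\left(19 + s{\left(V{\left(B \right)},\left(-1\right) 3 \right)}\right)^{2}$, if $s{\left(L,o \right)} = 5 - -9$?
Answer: $1089$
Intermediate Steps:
$s{\left(L,o \right)} = 14$ ($s{\left(L,o \right)} = 5 + 9 = 14$)
$\left(19 + s{\left(V{\left(B \right)},\left(-1\right) 3 \right)}\right)^{2} = \left(19 + 14\right)^{2} = 33^{2} = 1089$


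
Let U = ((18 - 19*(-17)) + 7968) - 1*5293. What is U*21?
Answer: 63336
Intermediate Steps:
U = 3016 (U = ((18 + 323) + 7968) - 5293 = (341 + 7968) - 5293 = 8309 - 5293 = 3016)
U*21 = 3016*21 = 63336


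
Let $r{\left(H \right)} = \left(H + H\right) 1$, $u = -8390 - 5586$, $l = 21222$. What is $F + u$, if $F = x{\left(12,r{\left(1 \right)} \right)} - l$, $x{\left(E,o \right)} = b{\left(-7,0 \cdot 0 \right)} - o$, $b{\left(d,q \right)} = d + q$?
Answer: $-35207$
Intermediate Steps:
$u = -13976$
$r{\left(H \right)} = 2 H$ ($r{\left(H \right)} = 2 H 1 = 2 H$)
$x{\left(E,o \right)} = -7 - o$ ($x{\left(E,o \right)} = \left(-7 + 0 \cdot 0\right) - o = \left(-7 + 0\right) - o = -7 - o$)
$F = -21231$ ($F = \left(-7 - 2 \cdot 1\right) - 21222 = \left(-7 - 2\right) - 21222 = -9 - 21222 = -21231$)
$F + u = -21231 - 13976 = -35207$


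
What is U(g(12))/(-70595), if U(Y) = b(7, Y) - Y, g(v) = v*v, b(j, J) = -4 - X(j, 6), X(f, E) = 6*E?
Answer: 184/70595 ≈ 0.0026064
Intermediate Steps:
b(j, J) = -40 (b(j, J) = -4 - 6*6 = -4 - 1*36 = -4 - 36 = -40)
g(v) = v**2
U(Y) = -40 - Y
U(g(12))/(-70595) = (-40 - 1*12**2)/(-70595) = (-40 - 1*144)*(-1/70595) = (-40 - 144)*(-1/70595) = -184*(-1/70595) = 184/70595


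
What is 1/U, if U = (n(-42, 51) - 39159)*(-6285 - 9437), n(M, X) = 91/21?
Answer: 3/1846769008 ≈ 1.6245e-9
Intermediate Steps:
n(M, X) = 13/3 (n(M, X) = 91*(1/21) = 13/3)
U = 1846769008/3 (U = (13/3 - 39159)*(-6285 - 9437) = -117464/3*(-15722) = 1846769008/3 ≈ 6.1559e+8)
1/U = 1/(1846769008/3) = 3/1846769008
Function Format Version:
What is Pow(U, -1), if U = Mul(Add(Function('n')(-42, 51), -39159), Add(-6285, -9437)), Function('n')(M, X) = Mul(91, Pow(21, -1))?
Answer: Rational(3, 1846769008) ≈ 1.6245e-9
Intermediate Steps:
Function('n')(M, X) = Rational(13, 3) (Function('n')(M, X) = Mul(91, Rational(1, 21)) = Rational(13, 3))
U = Rational(1846769008, 3) (U = Mul(Add(Rational(13, 3), -39159), Add(-6285, -9437)) = Mul(Rational(-117464, 3), -15722) = Rational(1846769008, 3) ≈ 6.1559e+8)
Pow(U, -1) = Pow(Rational(1846769008, 3), -1) = Rational(3, 1846769008)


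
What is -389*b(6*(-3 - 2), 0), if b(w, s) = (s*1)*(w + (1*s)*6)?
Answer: 0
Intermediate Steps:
b(w, s) = s*(w + 6*s) (b(w, s) = s*(w + s*6) = s*(w + 6*s))
-389*b(6*(-3 - 2), 0) = -0*(6*(-3 - 2) + 6*0) = -0*(6*(-5) + 0) = -0*(-30 + 0) = -0*(-30) = -389*0 = 0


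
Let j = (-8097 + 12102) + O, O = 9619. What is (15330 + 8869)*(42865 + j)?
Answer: 1366977311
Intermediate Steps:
j = 13624 (j = (-8097 + 12102) + 9619 = 4005 + 9619 = 13624)
(15330 + 8869)*(42865 + j) = (15330 + 8869)*(42865 + 13624) = 24199*56489 = 1366977311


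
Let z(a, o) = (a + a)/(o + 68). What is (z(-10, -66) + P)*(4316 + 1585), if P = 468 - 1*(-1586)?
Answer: 12061644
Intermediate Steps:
P = 2054 (P = 468 + 1586 = 2054)
z(a, o) = 2*a/(68 + o) (z(a, o) = (2*a)/(68 + o) = 2*a/(68 + o))
(z(-10, -66) + P)*(4316 + 1585) = (2*(-10)/(68 - 66) + 2054)*(4316 + 1585) = (2*(-10)/2 + 2054)*5901 = (2*(-10)*(½) + 2054)*5901 = (-10 + 2054)*5901 = 2044*5901 = 12061644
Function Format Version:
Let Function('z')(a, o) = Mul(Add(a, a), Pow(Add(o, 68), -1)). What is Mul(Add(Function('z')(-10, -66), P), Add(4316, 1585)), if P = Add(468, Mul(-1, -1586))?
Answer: 12061644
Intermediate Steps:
P = 2054 (P = Add(468, 1586) = 2054)
Function('z')(a, o) = Mul(2, a, Pow(Add(68, o), -1)) (Function('z')(a, o) = Mul(Mul(2, a), Pow(Add(68, o), -1)) = Mul(2, a, Pow(Add(68, o), -1)))
Mul(Add(Function('z')(-10, -66), P), Add(4316, 1585)) = Mul(Add(Mul(2, -10, Pow(Add(68, -66), -1)), 2054), Add(4316, 1585)) = Mul(Add(Mul(2, -10, Pow(2, -1)), 2054), 5901) = Mul(Add(Mul(2, -10, Rational(1, 2)), 2054), 5901) = Mul(Add(-10, 2054), 5901) = Mul(2044, 5901) = 12061644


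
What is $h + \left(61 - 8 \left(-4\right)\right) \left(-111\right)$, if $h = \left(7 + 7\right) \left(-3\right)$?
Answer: $-10365$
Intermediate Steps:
$h = -42$ ($h = 14 \left(-3\right) = -42$)
$h + \left(61 - 8 \left(-4\right)\right) \left(-111\right) = -42 + \left(61 - 8 \left(-4\right)\right) \left(-111\right) = -42 + \left(61 - -32\right) \left(-111\right) = -42 + \left(61 + 32\right) \left(-111\right) = -42 + 93 \left(-111\right) = -42 - 10323 = -10365$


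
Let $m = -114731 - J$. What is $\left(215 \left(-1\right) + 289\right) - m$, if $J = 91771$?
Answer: $206576$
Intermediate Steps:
$m = -206502$ ($m = -114731 - 91771 = -206502$)
$\left(215 \left(-1\right) + 289\right) - m = \left(215 \left(-1\right) + 289\right) - -206502 = \left(-215 + 289\right) + 206502 = 74 + 206502 = 206576$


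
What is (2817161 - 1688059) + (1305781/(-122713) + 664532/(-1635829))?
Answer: 226650877165166089/200737484077 ≈ 1.1291e+6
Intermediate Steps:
(2817161 - 1688059) + (1305781/(-122713) + 664532/(-1635829)) = 1129102 + (1305781*(-1/122713) + 664532*(-1/1635829)) = 1129102 + (-1305781/122713 - 664532/1635829) = 1129102 - 2217581142765/200737484077 = 226650877165166089/200737484077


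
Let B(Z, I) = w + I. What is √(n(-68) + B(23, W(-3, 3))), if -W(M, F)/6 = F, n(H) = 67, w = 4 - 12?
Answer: √41 ≈ 6.4031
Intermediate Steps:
w = -8
W(M, F) = -6*F
B(Z, I) = -8 + I
√(n(-68) + B(23, W(-3, 3))) = √(67 + (-8 - 6*3)) = √(67 + (-8 - 18)) = √(67 - 26) = √41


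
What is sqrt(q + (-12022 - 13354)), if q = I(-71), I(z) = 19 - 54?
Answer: I*sqrt(25411) ≈ 159.41*I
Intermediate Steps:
I(z) = -35
q = -35
sqrt(q + (-12022 - 13354)) = sqrt(-35 + (-12022 - 13354)) = sqrt(-35 - 25376) = sqrt(-25411) = I*sqrt(25411)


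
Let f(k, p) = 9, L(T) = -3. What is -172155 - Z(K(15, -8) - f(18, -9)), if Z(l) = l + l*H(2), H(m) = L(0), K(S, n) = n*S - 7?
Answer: -172427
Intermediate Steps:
K(S, n) = -7 + S*n (K(S, n) = S*n - 7 = -7 + S*n)
H(m) = -3
Z(l) = -2*l (Z(l) = l + l*(-3) = l - 3*l = -2*l)
-172155 - Z(K(15, -8) - f(18, -9)) = -172155 - (-2)*((-7 + 15*(-8)) - 1*9) = -172155 - (-2)*((-7 - 120) - 9) = -172155 - (-2)*(-127 - 9) = -172155 - (-2)*(-136) = -172155 - 1*272 = -172155 - 272 = -172427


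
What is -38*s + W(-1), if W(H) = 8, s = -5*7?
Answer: 1338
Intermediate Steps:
s = -35
-38*s + W(-1) = -38*(-35) + 8 = 1330 + 8 = 1338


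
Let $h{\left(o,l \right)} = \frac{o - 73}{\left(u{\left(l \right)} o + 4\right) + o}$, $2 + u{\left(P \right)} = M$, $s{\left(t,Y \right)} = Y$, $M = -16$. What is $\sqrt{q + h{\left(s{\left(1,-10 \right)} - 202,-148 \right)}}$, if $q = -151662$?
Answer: $\frac{i \sqrt{493571496462}}{1804} \approx 389.44 i$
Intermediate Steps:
$u{\left(P \right)} = -18$ ($u{\left(P \right)} = -2 - 16 = -18$)
$h{\left(o,l \right)} = \frac{-73 + o}{4 - 17 o}$ ($h{\left(o,l \right)} = \frac{o - 73}{\left(- 18 o + 4\right) + o} = \frac{-73 + o}{\left(4 - 18 o\right) + o} = \frac{-73 + o}{4 - 17 o}$)
$\sqrt{q + h{\left(s{\left(1,-10 \right)} - 202,-148 \right)}} = \sqrt{-151662 + \frac{73 - \left(-10 - 202\right)}{-4 + 17 \left(-10 - 202\right)}} = \sqrt{-151662 + \frac{73 - -212}{-4 + 17 \left(-212\right)}} = \sqrt{-151662 + \frac{73 + 212}{-4 - 3604}} = \sqrt{-151662 + \frac{1}{-3608} \cdot 285} = \sqrt{-151662 - \frac{285}{3608}} = \sqrt{- \frac{547196781}{3608}} = \frac{i \sqrt{493571496462}}{1804}$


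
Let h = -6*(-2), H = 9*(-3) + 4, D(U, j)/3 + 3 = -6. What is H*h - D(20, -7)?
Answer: -249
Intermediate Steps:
D(U, j) = -27 (D(U, j) = -9 + 3*(-6) = -9 - 18 = -27)
H = -23 (H = -27 + 4 = -23)
h = 12
H*h - D(20, -7) = -23*12 - 1*(-27) = -276 + 27 = -249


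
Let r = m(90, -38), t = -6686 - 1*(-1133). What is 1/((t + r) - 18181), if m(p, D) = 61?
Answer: -1/23673 ≈ -4.2242e-5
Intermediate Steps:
t = -5553 (t = -6686 + 1133 = -5553)
r = 61
1/((t + r) - 18181) = 1/((-5553 + 61) - 18181) = 1/(-5492 - 18181) = 1/(-23673) = -1/23673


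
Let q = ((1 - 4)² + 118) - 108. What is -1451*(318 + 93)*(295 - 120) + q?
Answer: -104363156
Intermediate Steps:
q = 19 (q = ((-3)² + 118) - 108 = (9 + 118) - 108 = 127 - 108 = 19)
-1451*(318 + 93)*(295 - 120) + q = -1451*(318 + 93)*(295 - 120) + 19 = -596361*175 + 19 = -1451*71925 + 19 = -104363175 + 19 = -104363156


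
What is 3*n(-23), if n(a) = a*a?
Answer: 1587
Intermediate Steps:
n(a) = a**2
3*n(-23) = 3*(-23)**2 = 3*529 = 1587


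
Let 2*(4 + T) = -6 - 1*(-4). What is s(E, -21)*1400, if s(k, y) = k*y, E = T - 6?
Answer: 323400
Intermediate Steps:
T = -5 (T = -4 + (-6 - 1*(-4))/2 = -4 + (-6 + 4)/2 = -4 + (½)*(-2) = -4 - 1 = -5)
E = -11 (E = -5 - 6 = -11)
s(E, -21)*1400 = -11*(-21)*1400 = 231*1400 = 323400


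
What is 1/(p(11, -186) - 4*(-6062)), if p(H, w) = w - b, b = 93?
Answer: 1/23969 ≈ 4.1721e-5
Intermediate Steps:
p(H, w) = -93 + w (p(H, w) = w - 1*93 = w - 93 = -93 + w)
1/(p(11, -186) - 4*(-6062)) = 1/((-93 - 186) - 4*(-6062)) = 1/(-279 + 24248) = 1/23969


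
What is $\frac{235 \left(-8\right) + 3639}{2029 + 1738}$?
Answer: $\frac{1759}{3767} \approx 0.46695$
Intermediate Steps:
$\frac{235 \left(-8\right) + 3639}{2029 + 1738} = \frac{-1880 + 3639}{3767} = 1759 \cdot \frac{1}{3767} = \frac{1759}{3767}$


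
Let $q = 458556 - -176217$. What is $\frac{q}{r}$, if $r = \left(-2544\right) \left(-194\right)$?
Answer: $\frac{211591}{164512} \approx 1.2862$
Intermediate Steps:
$r = 493536$
$q = 634773$ ($q = 458556 + 176217 = 634773$)
$\frac{q}{r} = \frac{634773}{493536} = 634773 \cdot \frac{1}{493536} = \frac{211591}{164512}$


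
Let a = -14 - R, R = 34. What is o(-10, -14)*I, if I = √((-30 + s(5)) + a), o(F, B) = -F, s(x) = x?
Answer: 10*I*√73 ≈ 85.44*I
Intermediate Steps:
a = -48 (a = -14 - 1*34 = -14 - 34 = -48)
I = I*√73 (I = √((-30 + 5) - 48) = √(-25 - 48) = √(-73) = I*√73 ≈ 8.544*I)
o(-10, -14)*I = (-1*(-10))*(I*√73) = 10*(I*√73) = 10*I*√73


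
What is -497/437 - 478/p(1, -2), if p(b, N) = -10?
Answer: 101958/2185 ≈ 46.663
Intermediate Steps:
-497/437 - 478/p(1, -2) = -497/437 - 478/(-10) = -497*1/437 - 478*(-⅒) = -497/437 + 239/5 = 101958/2185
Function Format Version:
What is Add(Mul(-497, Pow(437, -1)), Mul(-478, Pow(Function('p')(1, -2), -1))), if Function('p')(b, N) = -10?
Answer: Rational(101958, 2185) ≈ 46.663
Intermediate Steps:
Add(Mul(-497, Pow(437, -1)), Mul(-478, Pow(Function('p')(1, -2), -1))) = Add(Mul(-497, Pow(437, -1)), Mul(-478, Pow(-10, -1))) = Add(Mul(-497, Rational(1, 437)), Mul(-478, Rational(-1, 10))) = Add(Rational(-497, 437), Rational(239, 5)) = Rational(101958, 2185)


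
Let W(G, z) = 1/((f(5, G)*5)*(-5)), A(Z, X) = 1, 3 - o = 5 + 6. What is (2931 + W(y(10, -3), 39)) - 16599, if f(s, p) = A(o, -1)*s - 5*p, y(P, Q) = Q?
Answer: -6834001/500 ≈ -13668.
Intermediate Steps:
o = -8 (o = 3 - (5 + 6) = 3 - 1*11 = 3 - 11 = -8)
f(s, p) = s - 5*p (f(s, p) = 1*s - 5*p = s - 5*p)
W(G, z) = 1/(-125 + 125*G) (W(G, z) = 1/(((5 - 5*G)*5)*(-5)) = 1/((25 - 25*G)*(-5)) = 1/(-125 + 125*G))
(2931 + W(y(10, -3), 39)) - 16599 = (2931 + 1/(125*(-1 - 3))) - 16599 = (2931 + (1/125)/(-4)) - 16599 = (2931 + (1/125)*(-1/4)) - 16599 = (2931 - 1/500) - 16599 = 1465499/500 - 16599 = -6834001/500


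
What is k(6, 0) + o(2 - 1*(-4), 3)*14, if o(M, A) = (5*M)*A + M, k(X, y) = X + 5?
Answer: 1355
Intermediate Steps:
k(X, y) = 5 + X
o(M, A) = M + 5*A*M (o(M, A) = 5*A*M + M = M + 5*A*M)
k(6, 0) + o(2 - 1*(-4), 3)*14 = (5 + 6) + ((2 - 1*(-4))*(1 + 5*3))*14 = 11 + ((2 + 4)*(1 + 15))*14 = 11 + (6*16)*14 = 11 + 96*14 = 11 + 1344 = 1355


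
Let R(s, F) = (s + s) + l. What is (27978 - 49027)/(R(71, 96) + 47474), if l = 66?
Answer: -21049/47682 ≈ -0.44145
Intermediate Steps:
R(s, F) = 66 + 2*s (R(s, F) = (s + s) + 66 = 2*s + 66 = 66 + 2*s)
(27978 - 49027)/(R(71, 96) + 47474) = (27978 - 49027)/((66 + 2*71) + 47474) = -21049/((66 + 142) + 47474) = -21049/(208 + 47474) = -21049/47682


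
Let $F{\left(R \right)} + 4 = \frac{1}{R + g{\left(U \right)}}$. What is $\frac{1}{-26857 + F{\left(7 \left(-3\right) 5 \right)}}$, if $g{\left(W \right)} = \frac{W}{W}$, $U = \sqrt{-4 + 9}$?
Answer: $- \frac{104}{2793545} \approx -3.7229 \cdot 10^{-5}$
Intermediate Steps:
$U = \sqrt{5} \approx 2.2361$
$g{\left(W \right)} = 1$
$F{\left(R \right)} = -4 + \frac{1}{1 + R}$ ($F{\left(R \right)} = -4 + \frac{1}{R + 1} = -4 + \frac{1}{1 + R}$)
$\frac{1}{-26857 + F{\left(7 \left(-3\right) 5 \right)}} = \frac{1}{-26857 + \frac{-3 - 4 \cdot 7 \left(-3\right) 5}{1 + 7 \left(-3\right) 5}} = \frac{1}{-26857 + \frac{-3 - 4 \left(\left(-21\right) 5\right)}{1 - 105}} = \frac{1}{-26857 + \frac{-3 - -420}{1 - 105}} = \frac{1}{-26857 + \frac{-3 + 420}{-104}} = \frac{1}{-26857 - \frac{417}{104}} = \frac{1}{- \frac{2793545}{104}} = - \frac{104}{2793545}$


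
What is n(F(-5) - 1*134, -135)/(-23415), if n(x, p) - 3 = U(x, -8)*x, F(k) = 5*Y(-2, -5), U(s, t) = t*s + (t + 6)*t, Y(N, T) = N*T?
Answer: 19263/7805 ≈ 2.4680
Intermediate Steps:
U(s, t) = s*t + t*(6 + t) (U(s, t) = s*t + (6 + t)*t = s*t + t*(6 + t))
F(k) = 50 (F(k) = 5*(-2*(-5)) = 5*10 = 50)
n(x, p) = 3 + x*(16 - 8*x) (n(x, p) = 3 + (-8*(6 + x - 8))*x = 3 + (-8*(-2 + x))*x = 3 + (16 - 8*x)*x = 3 + x*(16 - 8*x))
n(F(-5) - 1*134, -135)/(-23415) = (3 + 8*(50 - 1*134)*(2 - (50 - 1*134)))/(-23415) = (3 + 8*(50 - 134)*(2 - (50 - 134)))*(-1/23415) = (3 + 8*(-84)*(2 - 1*(-84)))*(-1/23415) = (3 + 8*(-84)*(2 + 84))*(-1/23415) = (3 + 8*(-84)*86)*(-1/23415) = (3 - 57792)*(-1/23415) = -57789*(-1/23415) = 19263/7805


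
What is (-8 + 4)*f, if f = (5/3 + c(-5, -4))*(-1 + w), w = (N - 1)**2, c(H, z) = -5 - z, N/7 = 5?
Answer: -3080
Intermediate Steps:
N = 35 (N = 7*5 = 35)
w = 1156 (w = (35 - 1)**2 = 34**2 = 1156)
f = 770 (f = (5/3 + (-5 - 1*(-4)))*(-1 + 1156) = (5*(1/3) + (-5 + 4))*1155 = (5/3 - 1)*1155 = (2/3)*1155 = 770)
(-8 + 4)*f = (-8 + 4)*770 = -4*770 = -3080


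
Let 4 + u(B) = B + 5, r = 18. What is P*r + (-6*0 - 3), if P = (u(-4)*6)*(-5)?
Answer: 1617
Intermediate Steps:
u(B) = 1 + B (u(B) = -4 + (B + 5) = -4 + (5 + B) = 1 + B)
P = 90 (P = ((1 - 4)*6)*(-5) = -3*6*(-5) = -18*(-5) = 90)
P*r + (-6*0 - 3) = 90*18 + (-6*0 - 3) = 1620 + (0 - 3) = 1620 - 3 = 1617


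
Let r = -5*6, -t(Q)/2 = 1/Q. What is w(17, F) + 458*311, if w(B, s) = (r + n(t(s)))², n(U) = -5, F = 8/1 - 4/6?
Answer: 143663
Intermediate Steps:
t(Q) = -2/Q
F = 22/3 (F = 8*1 - 4*⅙ = 8 - ⅔ = 22/3 ≈ 7.3333)
r = -30
w(B, s) = 1225 (w(B, s) = (-30 - 5)² = (-35)² = 1225)
w(17, F) + 458*311 = 1225 + 458*311 = 1225 + 142438 = 143663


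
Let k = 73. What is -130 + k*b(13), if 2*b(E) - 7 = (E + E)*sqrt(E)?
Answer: 251/2 + 949*sqrt(13) ≈ 3547.2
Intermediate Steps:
b(E) = 7/2 + E**(3/2) (b(E) = 7/2 + ((E + E)*sqrt(E))/2 = 7/2 + ((2*E)*sqrt(E))/2 = 7/2 + (2*E**(3/2))/2 = 7/2 + E**(3/2))
-130 + k*b(13) = -130 + 73*(7/2 + 13**(3/2)) = -130 + 73*(7/2 + 13*sqrt(13)) = -130 + (511/2 + 949*sqrt(13)) = 251/2 + 949*sqrt(13)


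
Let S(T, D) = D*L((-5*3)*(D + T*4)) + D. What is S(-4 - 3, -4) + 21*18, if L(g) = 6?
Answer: 350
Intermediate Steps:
S(T, D) = 7*D (S(T, D) = D*6 + D = 6*D + D = 7*D)
S(-4 - 3, -4) + 21*18 = 7*(-4) + 21*18 = -28 + 378 = 350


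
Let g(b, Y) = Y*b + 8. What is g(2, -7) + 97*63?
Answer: 6105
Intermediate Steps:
g(b, Y) = 8 + Y*b
g(2, -7) + 97*63 = (8 - 7*2) + 97*63 = (8 - 14) + 6111 = -6 + 6111 = 6105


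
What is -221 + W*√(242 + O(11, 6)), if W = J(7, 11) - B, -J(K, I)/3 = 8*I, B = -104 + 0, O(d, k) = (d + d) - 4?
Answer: -221 - 320*√65 ≈ -2800.9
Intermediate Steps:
O(d, k) = -4 + 2*d (O(d, k) = 2*d - 4 = -4 + 2*d)
B = -104
J(K, I) = -24*I
W = -160 (W = -24*11 - 1*(-104) = -264 + 104 = -160)
-221 + W*√(242 + O(11, 6)) = -221 - 160*√(242 + (-4 + 2*11)) = -221 - 160*√(242 + (-4 + 22)) = -221 - 160*√(242 + 18) = -221 - 320*√65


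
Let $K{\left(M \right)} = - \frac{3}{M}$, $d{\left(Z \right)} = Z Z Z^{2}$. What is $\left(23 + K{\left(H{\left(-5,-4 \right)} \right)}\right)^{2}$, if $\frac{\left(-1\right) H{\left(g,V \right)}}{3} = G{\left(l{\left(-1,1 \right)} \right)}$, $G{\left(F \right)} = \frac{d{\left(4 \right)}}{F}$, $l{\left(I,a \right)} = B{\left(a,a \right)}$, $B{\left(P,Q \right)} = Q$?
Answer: $\frac{34680321}{65536} \approx 529.18$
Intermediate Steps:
$l{\left(I,a \right)} = a$
$d{\left(Z \right)} = Z^{4}$ ($d{\left(Z \right)} = Z^{2} Z^{2} = Z^{4}$)
$G{\left(F \right)} = \frac{256}{F}$ ($G{\left(F \right)} = \frac{4^{4}}{F} = \frac{256}{F}$)
$H{\left(g,V \right)} = -768$ ($H{\left(g,V \right)} = - 3 \cdot \frac{256}{1} = - 3 \cdot 256 \cdot 1 = \left(-3\right) 256 = -768$)
$\left(23 + K{\left(H{\left(-5,-4 \right)} \right)}\right)^{2} = \left(23 - \frac{3}{-768}\right)^{2} = \left(23 - - \frac{1}{256}\right)^{2} = \left(23 + \frac{1}{256}\right)^{2} = \left(\frac{5889}{256}\right)^{2} = \frac{34680321}{65536}$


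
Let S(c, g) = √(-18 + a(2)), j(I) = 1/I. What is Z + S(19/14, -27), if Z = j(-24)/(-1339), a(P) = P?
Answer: 1/32136 + 4*I ≈ 3.1118e-5 + 4.0*I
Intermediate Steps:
Z = 1/32136 (Z = 1/(-24*(-1339)) = -1/24*(-1/1339) = 1/32136 ≈ 3.1118e-5)
S(c, g) = 4*I (S(c, g) = √(-18 + 2) = √(-16) = 4*I)
Z + S(19/14, -27) = 1/32136 + 4*I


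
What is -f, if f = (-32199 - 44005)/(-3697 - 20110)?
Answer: -76204/23807 ≈ -3.2009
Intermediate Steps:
f = 76204/23807 (f = -76204/(-23807) = -76204*(-1/23807) = 76204/23807 ≈ 3.2009)
-f = -1*76204/23807 = -76204/23807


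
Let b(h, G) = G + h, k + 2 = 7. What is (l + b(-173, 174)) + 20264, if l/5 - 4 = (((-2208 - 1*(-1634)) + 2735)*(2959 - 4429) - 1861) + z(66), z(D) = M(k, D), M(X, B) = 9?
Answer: -15872325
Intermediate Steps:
k = 5 (k = -2 + 7 = 5)
z(D) = 9
l = -15892590 (l = 20 + 5*((((-2208 - 1*(-1634)) + 2735)*(2959 - 4429) - 1861) + 9) = 20 + 5*((((-2208 + 1634) + 2735)*(-1470) - 1861) + 9) = 20 + 5*(((-574 + 2735)*(-1470) - 1861) + 9) = 20 + 5*((2161*(-1470) - 1861) + 9) = 20 + 5*((-3176670 - 1861) + 9) = 20 + 5*(-3178531 + 9) = 20 + 5*(-3178522) = 20 - 15892610 = -15892590)
(l + b(-173, 174)) + 20264 = (-15892590 + (174 - 173)) + 20264 = (-15892590 + 1) + 20264 = -15892589 + 20264 = -15872325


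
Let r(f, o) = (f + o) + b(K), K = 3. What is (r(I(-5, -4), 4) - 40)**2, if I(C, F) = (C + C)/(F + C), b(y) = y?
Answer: 82369/81 ≈ 1016.9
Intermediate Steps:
I(C, F) = 2*C/(C + F) (I(C, F) = (2*C)/(C + F) = 2*C/(C + F))
r(f, o) = 3 + f + o (r(f, o) = (f + o) + 3 = 3 + f + o)
(r(I(-5, -4), 4) - 40)**2 = ((3 + 2*(-5)/(-5 - 4) + 4) - 40)**2 = ((3 + 2*(-5)/(-9) + 4) - 40)**2 = ((3 + 2*(-5)*(-1/9) + 4) - 40)**2 = ((3 + 10/9 + 4) - 40)**2 = (73/9 - 40)**2 = (-287/9)**2 = 82369/81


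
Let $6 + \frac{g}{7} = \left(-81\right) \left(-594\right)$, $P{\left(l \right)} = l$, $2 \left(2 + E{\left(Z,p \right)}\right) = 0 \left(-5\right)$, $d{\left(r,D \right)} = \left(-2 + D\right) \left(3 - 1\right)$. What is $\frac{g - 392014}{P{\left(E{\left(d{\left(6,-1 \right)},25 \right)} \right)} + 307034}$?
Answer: $- \frac{27629}{153516} \approx -0.17997$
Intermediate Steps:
$d{\left(r,D \right)} = -4 + 2 D$ ($d{\left(r,D \right)} = \left(-2 + D\right) 2 = -4 + 2 D$)
$E{\left(Z,p \right)} = -2$ ($E{\left(Z,p \right)} = -2 + \frac{0 \left(-5\right)}{2} = -2 + \frac{1}{2} \cdot 0 = -2 + 0 = -2$)
$g = 336756$ ($g = -42 + 7 \left(\left(-81\right) \left(-594\right)\right) = -42 + 7 \cdot 48114 = -42 + 336798 = 336756$)
$\frac{g - 392014}{P{\left(E{\left(d{\left(6,-1 \right)},25 \right)} \right)} + 307034} = \frac{336756 - 392014}{-2 + 307034} = - \frac{55258}{307032} = \left(-55258\right) \frac{1}{307032} = - \frac{27629}{153516}$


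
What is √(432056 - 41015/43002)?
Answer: √88771566181466/14334 ≈ 657.31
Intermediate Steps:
√(432056 - 41015/43002) = √(18579231097/43002) = √88771566181466/14334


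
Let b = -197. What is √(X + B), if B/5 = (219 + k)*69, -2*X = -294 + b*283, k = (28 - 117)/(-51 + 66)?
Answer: √406122/2 ≈ 318.64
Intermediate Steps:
k = -89/15 ≈ -5.9333
X = 56045/2 (X = -(-294 - 197*283)/2 = -(-294 - 55751)/2 = -½*(-56045) = 56045/2 ≈ 28023.)
B = 73508 (B = 5*((219 - 89/15)*69) = 5*((3196/15)*69) = 5*(73508/5) = 73508)
√(X + B) = √(56045/2 + 73508) = √(203061/2) = √406122/2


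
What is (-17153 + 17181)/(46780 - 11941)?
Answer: 4/4977 ≈ 0.00080370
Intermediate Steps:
(-17153 + 17181)/(46780 - 11941) = 28/34839 = 28*(1/34839) = 4/4977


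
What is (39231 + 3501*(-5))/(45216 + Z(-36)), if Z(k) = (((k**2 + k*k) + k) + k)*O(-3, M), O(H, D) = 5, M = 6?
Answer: 1207/3212 ≈ 0.37578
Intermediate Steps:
Z(k) = 10*k + 10*k**2 (Z(k) = (((k**2 + k*k) + k) + k)*5 = (((k**2 + k**2) + k) + k)*5 = ((2*k**2 + k) + k)*5 = ((k + 2*k**2) + k)*5 = (2*k + 2*k**2)*5 = 10*k + 10*k**2)
(39231 + 3501*(-5))/(45216 + Z(-36)) = (39231 + 3501*(-5))/(45216 + 10*(-36)*(1 - 36)) = (39231 - 17505)/(45216 + 10*(-36)*(-35)) = 21726/(45216 + 12600) = 21726/57816 = 21726*(1/57816) = 1207/3212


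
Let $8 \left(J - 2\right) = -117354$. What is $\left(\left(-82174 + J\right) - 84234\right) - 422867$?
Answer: $- \frac{2415769}{4} \approx -6.0394 \cdot 10^{5}$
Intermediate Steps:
$J = - \frac{58669}{4}$ ($J = 2 + \frac{1}{8} \left(-117354\right) = 2 - \frac{58677}{4} = - \frac{58669}{4} \approx -14667.0$)
$\left(\left(-82174 + J\right) - 84234\right) - 422867 = \left(\left(-82174 - \frac{58669}{4}\right) - 84234\right) - 422867 = \left(- \frac{387365}{4} - 84234\right) - 422867 = - \frac{724301}{4} - 422867 = - \frac{2415769}{4}$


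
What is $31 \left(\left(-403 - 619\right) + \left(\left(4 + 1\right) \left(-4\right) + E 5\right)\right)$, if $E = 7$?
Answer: $-31217$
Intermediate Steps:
$31 \left(\left(-403 - 619\right) + \left(\left(4 + 1\right) \left(-4\right) + E 5\right)\right) = 31 \left(\left(-403 - 619\right) + \left(\left(4 + 1\right) \left(-4\right) + 7 \cdot 5\right)\right) = 31 \left(-1022 + \left(5 \left(-4\right) + 35\right)\right) = 31 \left(-1022 + \left(-20 + 35\right)\right) = 31 \left(-1022 + 15\right) = 31 \left(-1007\right) = -31217$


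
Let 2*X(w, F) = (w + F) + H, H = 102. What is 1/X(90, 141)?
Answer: 2/333 ≈ 0.0060060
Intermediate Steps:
X(w, F) = 51 + F/2 + w/2 (X(w, F) = ((w + F) + 102)/2 = ((F + w) + 102)/2 = (102 + F + w)/2 = 51 + F/2 + w/2)
1/X(90, 141) = 1/(51 + (½)*141 + (½)*90) = 1/(51 + 141/2 + 45) = 1/(333/2) = 2/333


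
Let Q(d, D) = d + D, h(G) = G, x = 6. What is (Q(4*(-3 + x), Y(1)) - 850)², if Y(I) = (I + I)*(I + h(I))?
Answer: 695556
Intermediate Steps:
Y(I) = 4*I² (Y(I) = (I + I)*(I + I) = (2*I)*(2*I) = 4*I²)
Q(d, D) = D + d
(Q(4*(-3 + x), Y(1)) - 850)² = ((4*1² + 4*(-3 + 6)) - 850)² = ((4*1 + 4*3) - 850)² = ((4 + 12) - 850)² = (16 - 850)² = (-834)² = 695556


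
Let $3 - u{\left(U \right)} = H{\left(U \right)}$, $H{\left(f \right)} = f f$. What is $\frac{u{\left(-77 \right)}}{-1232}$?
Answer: $\frac{2963}{616} \approx 4.8101$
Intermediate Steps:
$H{\left(f \right)} = f^{2}$
$u{\left(U \right)} = 3 - U^{2}$
$\frac{u{\left(-77 \right)}}{-1232} = \frac{3 - \left(-77\right)^{2}}{-1232} = \left(3 - 5929\right) \left(- \frac{1}{1232}\right) = \left(-5926\right) \left(- \frac{1}{1232}\right) = \frac{2963}{616}$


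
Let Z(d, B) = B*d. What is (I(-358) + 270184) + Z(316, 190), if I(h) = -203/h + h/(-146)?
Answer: 8630152917/26134 ≈ 3.3023e+5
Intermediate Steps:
I(h) = -203/h - h/146 (I(h) = -203/h + h*(-1/146) = -203/h - h/146)
(I(-358) + 270184) + Z(316, 190) = ((-203/(-358) - 1/146*(-358)) + 270184) + 190*316 = ((-203*(-1/358) + 179/73) + 270184) + 60040 = ((203/358 + 179/73) + 270184) + 60040 = (78901/26134 + 270184) + 60040 = 7061067557/26134 + 60040 = 8630152917/26134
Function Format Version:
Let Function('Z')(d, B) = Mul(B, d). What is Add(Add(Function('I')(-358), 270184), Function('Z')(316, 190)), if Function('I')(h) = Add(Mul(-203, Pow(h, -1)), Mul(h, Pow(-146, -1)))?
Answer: Rational(8630152917, 26134) ≈ 3.3023e+5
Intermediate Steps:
Function('I')(h) = Add(Mul(-203, Pow(h, -1)), Mul(Rational(-1, 146), h)) (Function('I')(h) = Add(Mul(-203, Pow(h, -1)), Mul(h, Rational(-1, 146))) = Add(Mul(-203, Pow(h, -1)), Mul(Rational(-1, 146), h)))
Add(Add(Function('I')(-358), 270184), Function('Z')(316, 190)) = Add(Add(Add(Mul(-203, Pow(-358, -1)), Mul(Rational(-1, 146), -358)), 270184), Mul(190, 316)) = Add(Add(Add(Mul(-203, Rational(-1, 358)), Rational(179, 73)), 270184), 60040) = Add(Add(Add(Rational(203, 358), Rational(179, 73)), 270184), 60040) = Add(Add(Rational(78901, 26134), 270184), 60040) = Add(Rational(7061067557, 26134), 60040) = Rational(8630152917, 26134)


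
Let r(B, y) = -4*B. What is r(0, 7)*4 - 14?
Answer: -14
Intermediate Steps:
r(0, 7)*4 - 14 = -4*0*4 - 14 = 0*4 - 14 = 0 - 14 = -14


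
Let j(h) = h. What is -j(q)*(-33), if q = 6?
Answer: 198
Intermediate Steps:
-j(q)*(-33) = -1*6*(-33) = -6*(-33) = 198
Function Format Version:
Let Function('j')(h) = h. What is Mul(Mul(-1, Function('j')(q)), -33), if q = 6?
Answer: 198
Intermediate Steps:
Mul(Mul(-1, Function('j')(q)), -33) = Mul(Mul(-1, 6), -33) = Mul(-6, -33) = 198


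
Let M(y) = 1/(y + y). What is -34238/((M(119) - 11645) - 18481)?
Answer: 8148644/7169987 ≈ 1.1365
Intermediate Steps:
M(y) = 1/(2*y)
-34238/((M(119) - 11645) - 18481) = -34238/(((1/2)/119 - 11645) - 18481) = -34238/(((1/2)*(1/119) - 11645) - 18481) = -34238/((1/238 - 11645) - 18481) = -34238/(-2771509/238 - 18481) = -34238/(-7169987/238) = -34238*(-238/7169987) = 8148644/7169987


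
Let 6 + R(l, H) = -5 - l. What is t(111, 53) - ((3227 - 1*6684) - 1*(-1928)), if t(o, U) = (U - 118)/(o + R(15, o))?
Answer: 25980/17 ≈ 1528.2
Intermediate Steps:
R(l, H) = -11 - l (R(l, H) = -6 + (-5 - l) = -11 - l)
t(o, U) = (-118 + U)/(-26 + o) (t(o, U) = (U - 118)/(o + (-11 - 1*15)) = (-118 + U)/(o + (-11 - 15)) = (-118 + U)/(o - 26) = (-118 + U)/(-26 + o))
t(111, 53) - ((3227 - 1*6684) - 1*(-1928)) = (-118 + 53)/(-26 + 111) - ((3227 - 1*6684) - 1*(-1928)) = -65/85 - ((3227 - 6684) + 1928) = (1/85)*(-65) - (-3457 + 1928) = -13/17 - 1*(-1529) = -13/17 + 1529 = 25980/17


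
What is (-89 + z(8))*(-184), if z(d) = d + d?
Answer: 13432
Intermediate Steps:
z(d) = 2*d
(-89 + z(8))*(-184) = (-89 + 2*8)*(-184) = (-89 + 16)*(-184) = -73*(-184) = 13432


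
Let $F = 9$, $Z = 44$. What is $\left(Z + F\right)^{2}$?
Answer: $2809$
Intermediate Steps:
$\left(Z + F\right)^{2} = \left(44 + 9\right)^{2} = 53^{2} = 2809$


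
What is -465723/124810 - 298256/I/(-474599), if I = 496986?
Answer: -7846400597111183/2102772657543810 ≈ -3.7315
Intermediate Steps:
-465723/124810 - 298256/I/(-474599) = -465723/124810 - 298256/496986/(-474599) = -465723*1/124810 - 298256*1/496986*(-1/474599) = -465723/124810 - 21304/35499*(-1/474599) = -465723/124810 + 21304/16847789901 = -7846400597111183/2102772657543810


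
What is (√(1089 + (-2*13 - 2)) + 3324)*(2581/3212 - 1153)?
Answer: -3075410505/803 - 3700855*√1061/3212 ≈ -3.8674e+6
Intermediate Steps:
(√(1089 + (-2*13 - 2)) + 3324)*(2581/3212 - 1153) = (√(1089 + (-26 - 2)) + 3324)*(2581*(1/3212) - 1153) = (√(1089 - 28) + 3324)*(2581/3212 - 1153) = (√1061 + 3324)*(-3700855/3212) = (3324 + √1061)*(-3700855/3212) = -3075410505/803 - 3700855*√1061/3212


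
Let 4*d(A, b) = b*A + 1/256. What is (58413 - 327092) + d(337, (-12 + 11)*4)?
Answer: -275472383/1024 ≈ -2.6902e+5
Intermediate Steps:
d(A, b) = 1/1024 + A*b/4 (d(A, b) = (b*A + 1/256)/4 = (A*b + 1/256)/4 = (1/256 + A*b)/4 = 1/1024 + A*b/4)
(58413 - 327092) + d(337, (-12 + 11)*4) = (58413 - 327092) + (1/1024 + (¼)*337*((-12 + 11)*4)) = -268679 + (1/1024 + (¼)*337*(-1*4)) = -268679 + (1/1024 + (¼)*337*(-4)) = -268679 + (1/1024 - 337) = -268679 - 345087/1024 = -275472383/1024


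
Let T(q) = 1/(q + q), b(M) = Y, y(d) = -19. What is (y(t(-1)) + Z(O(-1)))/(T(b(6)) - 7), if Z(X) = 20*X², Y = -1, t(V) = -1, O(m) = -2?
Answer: -122/15 ≈ -8.1333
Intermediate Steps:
b(M) = -1
T(q) = 1/(2*q)
(y(t(-1)) + Z(O(-1)))/(T(b(6)) - 7) = (-19 + 20*(-2)²)/((½)/(-1) - 7) = (-19 + 20*4)/((½)*(-1) - 7) = (-19 + 80)/(-½ - 7) = 61/(-15/2) = 61*(-2/15) = -122/15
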